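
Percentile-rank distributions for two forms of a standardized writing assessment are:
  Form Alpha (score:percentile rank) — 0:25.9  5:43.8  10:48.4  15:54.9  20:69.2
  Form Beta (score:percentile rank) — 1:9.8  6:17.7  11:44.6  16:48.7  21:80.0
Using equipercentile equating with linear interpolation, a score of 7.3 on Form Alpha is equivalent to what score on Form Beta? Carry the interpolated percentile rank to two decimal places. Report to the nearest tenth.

PR of 7.3 on Form Alpha: 43.8 + (7.3 − 5)/(10 − 5) × (48.4 − 43.8) = 45.92
On Form Beta, PR 45.92 falls between score 11 (PR 44.6) and 16 (PR 48.7).
Interpolate: 11 + (45.92 − 44.6)/(48.7 − 44.6) × (16 − 11) = 12.6

12.6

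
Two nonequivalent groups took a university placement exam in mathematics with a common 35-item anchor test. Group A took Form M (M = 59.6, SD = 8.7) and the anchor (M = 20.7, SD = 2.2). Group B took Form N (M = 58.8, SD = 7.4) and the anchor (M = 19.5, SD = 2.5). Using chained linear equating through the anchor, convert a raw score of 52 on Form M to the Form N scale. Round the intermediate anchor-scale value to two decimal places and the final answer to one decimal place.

Form M → anchor (Group A): v = (2.2/8.7)(52 − 59.6) + 20.7 = 18.78
anchor → Form N (Group B): y = (7.4/2.5)(18.78 − 19.5) + 58.8 = 56.7

56.7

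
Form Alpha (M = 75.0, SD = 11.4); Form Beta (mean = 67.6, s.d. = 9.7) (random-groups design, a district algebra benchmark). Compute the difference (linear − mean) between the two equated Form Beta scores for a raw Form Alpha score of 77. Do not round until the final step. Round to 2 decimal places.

Mean-equated: 77 + (67.6 − 75.0) = 69.60
Linear-equated: (9.7/11.4)(77 − 75.0) + 67.6 = 69.302
Difference = 69.302 − 69.60 = -0.30

-0.30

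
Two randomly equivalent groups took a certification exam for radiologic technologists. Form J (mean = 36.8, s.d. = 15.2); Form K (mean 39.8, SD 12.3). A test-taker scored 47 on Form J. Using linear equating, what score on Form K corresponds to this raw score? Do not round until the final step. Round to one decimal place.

Linear equating: y = (SD_Y/SD_X)(x − M_X) + M_Y
y = (12.3/15.2)(47 − 36.8) + 39.8
y = 0.809211 × 10.2 + 39.8 = 8.2539 + 39.8 = 48.1

48.1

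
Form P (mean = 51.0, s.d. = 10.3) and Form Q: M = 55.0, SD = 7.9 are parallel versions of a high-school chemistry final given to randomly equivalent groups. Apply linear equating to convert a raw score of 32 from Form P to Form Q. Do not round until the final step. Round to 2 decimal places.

40.43

Linear equating: y = (SD_Y/SD_X)(x − M_X) + M_Y
y = (7.9/10.3)(32 − 51.0) + 55.0
y = 0.766990 × -19.0 + 55.0 = -14.5728 + 55.0 = 40.43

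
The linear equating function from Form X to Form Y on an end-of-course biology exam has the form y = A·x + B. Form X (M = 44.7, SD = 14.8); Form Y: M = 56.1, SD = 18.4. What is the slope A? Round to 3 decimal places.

1.243

A = SD_Y / SD_X = 18.4 / 14.8 = 1.243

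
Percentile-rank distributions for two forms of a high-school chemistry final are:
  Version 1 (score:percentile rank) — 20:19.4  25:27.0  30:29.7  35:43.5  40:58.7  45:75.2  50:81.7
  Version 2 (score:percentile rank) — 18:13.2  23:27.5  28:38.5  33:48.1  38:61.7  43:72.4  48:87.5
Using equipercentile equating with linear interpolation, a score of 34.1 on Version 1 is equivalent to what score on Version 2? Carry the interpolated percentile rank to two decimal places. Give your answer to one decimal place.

29.3

PR of 34.1 on Version 1: 29.7 + (34.1 − 30)/(35 − 30) × (43.5 − 29.7) = 41.02
On Version 2, PR 41.02 falls between score 28 (PR 38.5) and 33 (PR 48.1).
Interpolate: 28 + (41.02 − 38.5)/(48.1 − 38.5) × (33 − 28) = 29.3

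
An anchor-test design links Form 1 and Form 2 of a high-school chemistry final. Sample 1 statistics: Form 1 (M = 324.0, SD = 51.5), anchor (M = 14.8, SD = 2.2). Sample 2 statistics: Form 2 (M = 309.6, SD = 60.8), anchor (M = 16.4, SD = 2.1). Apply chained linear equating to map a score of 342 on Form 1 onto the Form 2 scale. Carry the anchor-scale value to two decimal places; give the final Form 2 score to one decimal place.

Form 1 → anchor (Sample 1): v = (2.2/51.5)(342 − 324.0) + 14.8 = 15.57
anchor → Form 2 (Sample 2): y = (60.8/2.1)(15.57 − 16.4) + 309.6 = 285.6

285.6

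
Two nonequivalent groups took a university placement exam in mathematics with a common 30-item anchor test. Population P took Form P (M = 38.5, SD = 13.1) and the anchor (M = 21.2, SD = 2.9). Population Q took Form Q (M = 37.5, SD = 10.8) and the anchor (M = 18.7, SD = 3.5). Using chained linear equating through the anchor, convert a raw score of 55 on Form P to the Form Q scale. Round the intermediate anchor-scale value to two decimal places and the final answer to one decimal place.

56.5

Form P → anchor (Population P): v = (2.9/13.1)(55 − 38.5) + 21.2 = 24.85
anchor → Form Q (Population Q): y = (10.8/3.5)(24.85 − 18.7) + 37.5 = 56.5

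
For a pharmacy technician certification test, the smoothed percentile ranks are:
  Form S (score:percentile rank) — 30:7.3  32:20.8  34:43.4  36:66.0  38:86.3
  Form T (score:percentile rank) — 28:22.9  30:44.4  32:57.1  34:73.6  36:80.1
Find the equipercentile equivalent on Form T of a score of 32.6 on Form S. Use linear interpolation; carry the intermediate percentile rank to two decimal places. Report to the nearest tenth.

PR of 32.6 on Form S: 20.8 + (32.6 − 32)/(34 − 32) × (43.4 − 20.8) = 27.58
On Form T, PR 27.58 falls between score 28 (PR 22.9) and 30 (PR 44.4).
Interpolate: 28 + (27.58 − 22.9)/(44.4 − 22.9) × (30 − 28) = 28.4

28.4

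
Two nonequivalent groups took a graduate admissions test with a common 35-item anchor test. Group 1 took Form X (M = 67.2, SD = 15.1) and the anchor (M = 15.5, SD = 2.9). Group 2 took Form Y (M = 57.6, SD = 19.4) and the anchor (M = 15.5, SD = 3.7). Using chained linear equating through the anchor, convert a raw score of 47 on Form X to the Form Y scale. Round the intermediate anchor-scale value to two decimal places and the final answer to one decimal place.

Form X → anchor (Group 1): v = (2.9/15.1)(47 − 67.2) + 15.5 = 11.62
anchor → Form Y (Group 2): y = (19.4/3.7)(11.62 − 15.5) + 57.6 = 37.3

37.3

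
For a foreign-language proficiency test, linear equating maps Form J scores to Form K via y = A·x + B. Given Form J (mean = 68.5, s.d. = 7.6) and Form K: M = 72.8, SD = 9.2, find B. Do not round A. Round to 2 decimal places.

A = SD_Y / SD_X = 9.2 / 7.6 = 1.210526
B = M_Y − A·M_X = 72.8 − 1.210526 × 68.5 = -10.12

-10.12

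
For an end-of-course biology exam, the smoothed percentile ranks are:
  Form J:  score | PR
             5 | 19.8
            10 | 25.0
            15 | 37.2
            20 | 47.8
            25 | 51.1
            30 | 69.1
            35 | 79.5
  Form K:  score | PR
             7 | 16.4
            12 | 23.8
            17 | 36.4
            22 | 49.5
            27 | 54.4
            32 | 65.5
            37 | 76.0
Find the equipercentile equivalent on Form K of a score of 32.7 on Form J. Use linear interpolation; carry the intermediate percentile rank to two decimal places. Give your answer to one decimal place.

36.4

PR of 32.7 on Form J: 69.1 + (32.7 − 30)/(35 − 30) × (79.5 − 69.1) = 74.72
On Form K, PR 74.72 falls between score 32 (PR 65.5) and 37 (PR 76.0).
Interpolate: 32 + (74.72 − 65.5)/(76.0 − 65.5) × (37 − 32) = 36.4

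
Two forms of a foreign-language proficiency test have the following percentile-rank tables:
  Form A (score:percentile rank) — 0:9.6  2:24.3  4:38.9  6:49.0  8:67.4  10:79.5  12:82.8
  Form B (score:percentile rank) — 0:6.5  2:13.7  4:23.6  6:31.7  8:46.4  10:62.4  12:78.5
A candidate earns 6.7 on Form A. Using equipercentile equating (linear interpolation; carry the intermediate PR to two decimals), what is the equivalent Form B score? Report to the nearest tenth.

9.1

PR of 6.7 on Form A: 49.0 + (6.7 − 6)/(8 − 6) × (67.4 − 49.0) = 55.44
On Form B, PR 55.44 falls between score 8 (PR 46.4) and 10 (PR 62.4).
Interpolate: 8 + (55.44 − 46.4)/(62.4 − 46.4) × (10 − 8) = 9.1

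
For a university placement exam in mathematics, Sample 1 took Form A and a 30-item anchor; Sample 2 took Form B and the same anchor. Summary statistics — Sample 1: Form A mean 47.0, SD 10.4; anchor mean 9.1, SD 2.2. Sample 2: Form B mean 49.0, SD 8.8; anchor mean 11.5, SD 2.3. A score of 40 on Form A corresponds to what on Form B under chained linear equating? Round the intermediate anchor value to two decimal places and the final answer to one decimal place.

34.2

Form A → anchor (Sample 1): v = (2.2/10.4)(40 − 47.0) + 9.1 = 7.62
anchor → Form B (Sample 2): y = (8.8/2.3)(7.62 − 11.5) + 49.0 = 34.2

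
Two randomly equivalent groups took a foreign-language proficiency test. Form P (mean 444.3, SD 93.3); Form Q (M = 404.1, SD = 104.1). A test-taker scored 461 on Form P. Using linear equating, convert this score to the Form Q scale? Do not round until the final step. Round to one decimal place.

422.7

Linear equating: y = (SD_Y/SD_X)(x − M_X) + M_Y
y = (104.1/93.3)(461 − 444.3) + 404.1
y = 1.115756 × 16.7 + 404.1 = 18.6331 + 404.1 = 422.7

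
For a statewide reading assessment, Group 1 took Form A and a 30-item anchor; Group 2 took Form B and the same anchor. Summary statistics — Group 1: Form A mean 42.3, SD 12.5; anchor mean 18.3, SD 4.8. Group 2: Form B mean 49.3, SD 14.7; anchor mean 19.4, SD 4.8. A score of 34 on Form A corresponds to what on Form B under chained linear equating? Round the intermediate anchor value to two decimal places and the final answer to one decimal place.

Form A → anchor (Group 1): v = (4.8/12.5)(34 − 42.3) + 18.3 = 15.11
anchor → Form B (Group 2): y = (14.7/4.8)(15.11 − 19.4) + 49.3 = 36.2

36.2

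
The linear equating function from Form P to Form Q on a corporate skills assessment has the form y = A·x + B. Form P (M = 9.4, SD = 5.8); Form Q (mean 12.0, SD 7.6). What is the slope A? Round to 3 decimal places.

A = SD_Y / SD_X = 7.6 / 5.8 = 1.310

1.310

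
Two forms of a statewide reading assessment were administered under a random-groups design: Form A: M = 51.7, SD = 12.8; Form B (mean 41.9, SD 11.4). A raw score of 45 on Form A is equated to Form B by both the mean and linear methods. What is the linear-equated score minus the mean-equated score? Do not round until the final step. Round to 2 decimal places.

0.73

Mean-equated: 45 + (41.9 − 51.7) = 35.20
Linear-equated: (11.4/12.8)(45 − 51.7) + 41.9 = 35.933
Difference = 35.933 − 35.20 = 0.73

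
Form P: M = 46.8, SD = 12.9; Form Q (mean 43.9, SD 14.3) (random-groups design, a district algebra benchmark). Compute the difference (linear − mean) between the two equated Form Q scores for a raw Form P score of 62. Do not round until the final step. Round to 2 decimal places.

1.65

Mean-equated: 62 + (43.9 − 46.8) = 59.10
Linear-equated: (14.3/12.9)(62 − 46.8) + 43.9 = 60.750
Difference = 60.750 − 59.10 = 1.65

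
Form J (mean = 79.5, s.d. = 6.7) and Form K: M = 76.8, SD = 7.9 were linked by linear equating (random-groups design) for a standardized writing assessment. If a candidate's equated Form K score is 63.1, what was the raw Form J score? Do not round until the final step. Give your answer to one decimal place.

Invert y = (SD_Y/SD_X)(x − M_X) + M_Y:
x = (SD_X/SD_Y)(y − M_Y) + M_X = (6.7/7.9)(63.1 − 76.8) + 79.5
x = 0.848101 × -13.700 + 79.5 = 67.9

67.9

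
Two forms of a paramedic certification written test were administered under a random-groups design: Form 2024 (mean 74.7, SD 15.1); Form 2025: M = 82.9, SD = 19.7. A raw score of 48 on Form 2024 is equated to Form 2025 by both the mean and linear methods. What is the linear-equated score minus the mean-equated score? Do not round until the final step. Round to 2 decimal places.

Mean-equated: 48 + (82.9 − 74.7) = 56.20
Linear-equated: (19.7/15.1)(48 − 74.7) + 82.9 = 48.066
Difference = 48.066 − 56.20 = -8.13

-8.13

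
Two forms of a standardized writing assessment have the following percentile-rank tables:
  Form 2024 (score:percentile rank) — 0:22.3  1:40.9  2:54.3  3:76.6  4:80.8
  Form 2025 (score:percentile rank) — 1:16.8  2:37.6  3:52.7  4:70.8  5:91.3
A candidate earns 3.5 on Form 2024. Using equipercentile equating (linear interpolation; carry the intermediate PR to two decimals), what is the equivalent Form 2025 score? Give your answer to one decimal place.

4.4

PR of 3.5 on Form 2024: 76.6 + (3.5 − 3)/(4 − 3) × (80.8 − 76.6) = 78.70
On Form 2025, PR 78.70 falls between score 4 (PR 70.8) and 5 (PR 91.3).
Interpolate: 4 + (78.70 − 70.8)/(91.3 − 70.8) × (5 − 4) = 4.4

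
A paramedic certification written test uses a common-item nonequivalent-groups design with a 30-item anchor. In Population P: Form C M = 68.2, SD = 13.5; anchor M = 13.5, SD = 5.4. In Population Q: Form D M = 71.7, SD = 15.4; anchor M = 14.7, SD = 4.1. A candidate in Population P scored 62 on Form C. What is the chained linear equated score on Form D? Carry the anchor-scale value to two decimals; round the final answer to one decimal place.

Form C → anchor (Population P): v = (5.4/13.5)(62 − 68.2) + 13.5 = 11.02
anchor → Form D (Population Q): y = (15.4/4.1)(11.02 − 14.7) + 71.7 = 57.9

57.9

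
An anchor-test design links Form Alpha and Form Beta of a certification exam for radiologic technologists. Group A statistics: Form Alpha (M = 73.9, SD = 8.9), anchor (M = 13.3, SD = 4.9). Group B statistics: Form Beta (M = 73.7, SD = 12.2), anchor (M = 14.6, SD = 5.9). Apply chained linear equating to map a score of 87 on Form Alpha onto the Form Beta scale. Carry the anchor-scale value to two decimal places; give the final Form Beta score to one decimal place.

Form Alpha → anchor (Group A): v = (4.9/8.9)(87 − 73.9) + 13.3 = 20.51
anchor → Form Beta (Group B): y = (12.2/5.9)(20.51 − 14.6) + 73.7 = 85.9

85.9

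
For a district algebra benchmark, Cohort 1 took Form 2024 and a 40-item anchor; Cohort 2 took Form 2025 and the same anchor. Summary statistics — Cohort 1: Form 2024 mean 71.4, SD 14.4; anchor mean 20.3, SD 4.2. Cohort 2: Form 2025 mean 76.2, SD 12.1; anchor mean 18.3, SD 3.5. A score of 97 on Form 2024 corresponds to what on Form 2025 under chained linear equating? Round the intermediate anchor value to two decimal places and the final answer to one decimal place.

Form 2024 → anchor (Cohort 1): v = (4.2/14.4)(97 − 71.4) + 20.3 = 27.77
anchor → Form 2025 (Cohort 2): y = (12.1/3.5)(27.77 − 18.3) + 76.2 = 108.9

108.9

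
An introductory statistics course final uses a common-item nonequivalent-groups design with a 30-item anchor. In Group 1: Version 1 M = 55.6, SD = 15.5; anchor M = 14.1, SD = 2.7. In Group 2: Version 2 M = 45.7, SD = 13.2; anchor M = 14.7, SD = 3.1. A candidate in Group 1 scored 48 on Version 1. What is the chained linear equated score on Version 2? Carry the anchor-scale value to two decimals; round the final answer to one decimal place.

Version 1 → anchor (Group 1): v = (2.7/15.5)(48 − 55.6) + 14.1 = 12.78
anchor → Version 2 (Group 2): y = (13.2/3.1)(12.78 − 14.7) + 45.7 = 37.5

37.5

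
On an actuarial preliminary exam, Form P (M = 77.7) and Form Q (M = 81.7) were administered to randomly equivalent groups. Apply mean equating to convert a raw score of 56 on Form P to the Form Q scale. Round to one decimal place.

60.0

Mean equating: y = x + (M_Y − M_X) = 56 + (81.7 − 77.7) = 60.0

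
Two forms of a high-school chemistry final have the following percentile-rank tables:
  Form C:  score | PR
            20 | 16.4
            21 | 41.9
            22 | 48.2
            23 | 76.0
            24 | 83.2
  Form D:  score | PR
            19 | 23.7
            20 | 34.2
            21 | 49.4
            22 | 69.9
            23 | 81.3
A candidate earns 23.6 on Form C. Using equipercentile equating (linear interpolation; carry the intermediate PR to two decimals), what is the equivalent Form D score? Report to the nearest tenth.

PR of 23.6 on Form C: 76.0 + (23.6 − 23)/(24 − 23) × (83.2 − 76.0) = 80.32
On Form D, PR 80.32 falls between score 22 (PR 69.9) and 23 (PR 81.3).
Interpolate: 22 + (80.32 − 69.9)/(81.3 − 69.9) × (23 − 22) = 22.9

22.9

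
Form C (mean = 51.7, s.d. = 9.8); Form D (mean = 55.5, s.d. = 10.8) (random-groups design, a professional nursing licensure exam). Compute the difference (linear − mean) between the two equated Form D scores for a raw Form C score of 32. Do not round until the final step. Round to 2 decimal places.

Mean-equated: 32 + (55.5 − 51.7) = 35.80
Linear-equated: (10.8/9.8)(32 − 51.7) + 55.5 = 33.790
Difference = 33.790 − 35.80 = -2.01

-2.01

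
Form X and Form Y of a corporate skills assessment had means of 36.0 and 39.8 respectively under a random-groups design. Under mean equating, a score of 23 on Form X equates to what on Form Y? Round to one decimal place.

26.8

Mean equating: y = x + (M_Y − M_X) = 23 + (39.8 − 36.0) = 26.8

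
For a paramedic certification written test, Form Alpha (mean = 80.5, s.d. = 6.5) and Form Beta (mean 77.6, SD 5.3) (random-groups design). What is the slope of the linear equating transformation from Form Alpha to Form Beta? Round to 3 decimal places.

0.815

A = SD_Y / SD_X = 5.3 / 6.5 = 0.815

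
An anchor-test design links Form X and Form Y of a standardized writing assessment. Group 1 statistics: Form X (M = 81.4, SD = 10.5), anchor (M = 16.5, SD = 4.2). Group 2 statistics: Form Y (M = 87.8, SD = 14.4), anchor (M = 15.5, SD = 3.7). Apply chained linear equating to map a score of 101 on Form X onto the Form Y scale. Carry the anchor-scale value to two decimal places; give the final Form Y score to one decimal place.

Form X → anchor (Group 1): v = (4.2/10.5)(101 − 81.4) + 16.5 = 24.34
anchor → Form Y (Group 2): y = (14.4/3.7)(24.34 − 15.5) + 87.8 = 122.2

122.2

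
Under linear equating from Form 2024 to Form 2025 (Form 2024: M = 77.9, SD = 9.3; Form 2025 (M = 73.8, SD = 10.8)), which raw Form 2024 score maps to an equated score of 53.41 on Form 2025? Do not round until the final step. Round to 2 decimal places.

Invert y = (SD_Y/SD_X)(x − M_X) + M_Y:
x = (SD_X/SD_Y)(y − M_Y) + M_X = (9.3/10.8)(53.41 − 73.8) + 77.9
x = 0.861111 × -20.390 + 77.9 = 60.34

60.34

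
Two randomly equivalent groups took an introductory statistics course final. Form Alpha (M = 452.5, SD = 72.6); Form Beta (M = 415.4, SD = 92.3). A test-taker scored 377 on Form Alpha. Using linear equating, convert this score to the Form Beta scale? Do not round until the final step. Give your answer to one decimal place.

Linear equating: y = (SD_Y/SD_X)(x − M_X) + M_Y
y = (92.3/72.6)(377 − 452.5) + 415.4
y = 1.271350 × -75.5 + 415.4 = -95.9869 + 415.4 = 319.4

319.4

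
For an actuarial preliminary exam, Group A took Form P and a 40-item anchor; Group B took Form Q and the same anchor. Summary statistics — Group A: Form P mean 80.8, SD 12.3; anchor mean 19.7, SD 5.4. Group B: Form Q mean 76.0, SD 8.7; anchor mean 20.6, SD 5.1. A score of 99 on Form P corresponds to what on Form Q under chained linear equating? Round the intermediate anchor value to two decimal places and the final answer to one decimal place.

Form P → anchor (Group A): v = (5.4/12.3)(99 − 80.8) + 19.7 = 27.69
anchor → Form Q (Group B): y = (8.7/5.1)(27.69 − 20.6) + 76.0 = 88.1

88.1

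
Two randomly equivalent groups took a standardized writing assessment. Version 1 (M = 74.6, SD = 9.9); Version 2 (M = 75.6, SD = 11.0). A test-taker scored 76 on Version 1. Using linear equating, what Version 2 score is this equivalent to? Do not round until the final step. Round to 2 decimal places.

Linear equating: y = (SD_Y/SD_X)(x − M_X) + M_Y
y = (11.0/9.9)(76 − 74.6) + 75.6
y = 1.111111 × 1.4 + 75.6 = 1.5556 + 75.6 = 77.16

77.16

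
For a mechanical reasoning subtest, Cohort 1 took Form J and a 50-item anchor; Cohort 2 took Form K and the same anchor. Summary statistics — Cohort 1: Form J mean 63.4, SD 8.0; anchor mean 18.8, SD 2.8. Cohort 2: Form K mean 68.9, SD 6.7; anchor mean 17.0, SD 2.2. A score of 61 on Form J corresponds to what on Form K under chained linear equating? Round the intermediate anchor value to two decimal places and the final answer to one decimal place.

Form J → anchor (Cohort 1): v = (2.8/8.0)(61 − 63.4) + 18.8 = 17.96
anchor → Form K (Cohort 2): y = (6.7/2.2)(17.96 − 17.0) + 68.9 = 71.8

71.8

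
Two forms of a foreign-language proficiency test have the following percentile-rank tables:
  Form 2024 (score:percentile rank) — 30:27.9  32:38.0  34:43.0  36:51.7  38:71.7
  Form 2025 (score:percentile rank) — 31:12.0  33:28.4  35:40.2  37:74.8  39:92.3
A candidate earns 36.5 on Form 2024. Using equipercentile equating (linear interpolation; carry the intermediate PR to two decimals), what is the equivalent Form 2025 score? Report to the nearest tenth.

36.0

PR of 36.5 on Form 2024: 51.7 + (36.5 − 36)/(38 − 36) × (71.7 − 51.7) = 56.70
On Form 2025, PR 56.70 falls between score 35 (PR 40.2) and 37 (PR 74.8).
Interpolate: 35 + (56.70 − 40.2)/(74.8 − 40.2) × (37 − 35) = 36.0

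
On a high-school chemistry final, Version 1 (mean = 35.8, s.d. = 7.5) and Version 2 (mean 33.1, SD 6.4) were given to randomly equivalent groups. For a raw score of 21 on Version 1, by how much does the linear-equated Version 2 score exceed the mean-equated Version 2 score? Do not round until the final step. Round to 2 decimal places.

Mean-equated: 21 + (33.1 − 35.8) = 18.30
Linear-equated: (6.4/7.5)(21 − 35.8) + 33.1 = 20.471
Difference = 20.471 − 18.30 = 2.17

2.17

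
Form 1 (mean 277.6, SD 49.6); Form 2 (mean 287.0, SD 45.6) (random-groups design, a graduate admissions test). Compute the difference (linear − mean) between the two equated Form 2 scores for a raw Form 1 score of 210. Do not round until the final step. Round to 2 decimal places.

5.45

Mean-equated: 210 + (287.0 − 277.6) = 219.40
Linear-equated: (45.6/49.6)(210 − 277.6) + 287.0 = 224.852
Difference = 224.852 − 219.40 = 5.45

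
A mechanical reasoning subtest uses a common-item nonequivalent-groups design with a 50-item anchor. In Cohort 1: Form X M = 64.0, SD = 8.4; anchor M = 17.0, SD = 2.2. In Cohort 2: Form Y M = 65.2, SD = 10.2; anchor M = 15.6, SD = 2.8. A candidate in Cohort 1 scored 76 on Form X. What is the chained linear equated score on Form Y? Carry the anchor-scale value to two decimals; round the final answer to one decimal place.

Form X → anchor (Cohort 1): v = (2.2/8.4)(76 − 64.0) + 17.0 = 20.14
anchor → Form Y (Cohort 2): y = (10.2/2.8)(20.14 − 15.6) + 65.2 = 81.7

81.7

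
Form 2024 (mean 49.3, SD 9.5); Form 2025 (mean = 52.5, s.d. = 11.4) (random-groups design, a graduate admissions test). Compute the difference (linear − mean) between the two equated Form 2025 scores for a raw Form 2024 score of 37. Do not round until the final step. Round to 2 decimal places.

-2.46

Mean-equated: 37 + (52.5 − 49.3) = 40.20
Linear-equated: (11.4/9.5)(37 − 49.3) + 52.5 = 37.740
Difference = 37.740 − 40.20 = -2.46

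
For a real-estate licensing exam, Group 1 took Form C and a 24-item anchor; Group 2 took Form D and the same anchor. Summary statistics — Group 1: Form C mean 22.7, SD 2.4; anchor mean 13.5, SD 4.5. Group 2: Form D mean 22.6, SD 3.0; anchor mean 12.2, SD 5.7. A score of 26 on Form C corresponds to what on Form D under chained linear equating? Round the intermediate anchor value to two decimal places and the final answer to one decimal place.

26.5

Form C → anchor (Group 1): v = (4.5/2.4)(26 − 22.7) + 13.5 = 19.69
anchor → Form D (Group 2): y = (3.0/5.7)(19.69 − 12.2) + 22.6 = 26.5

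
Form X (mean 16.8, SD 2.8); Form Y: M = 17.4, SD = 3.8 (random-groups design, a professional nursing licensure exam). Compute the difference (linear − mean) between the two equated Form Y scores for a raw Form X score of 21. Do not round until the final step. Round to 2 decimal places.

Mean-equated: 21 + (17.4 − 16.8) = 21.60
Linear-equated: (3.8/2.8)(21 − 16.8) + 17.4 = 23.100
Difference = 23.100 − 21.60 = 1.50

1.50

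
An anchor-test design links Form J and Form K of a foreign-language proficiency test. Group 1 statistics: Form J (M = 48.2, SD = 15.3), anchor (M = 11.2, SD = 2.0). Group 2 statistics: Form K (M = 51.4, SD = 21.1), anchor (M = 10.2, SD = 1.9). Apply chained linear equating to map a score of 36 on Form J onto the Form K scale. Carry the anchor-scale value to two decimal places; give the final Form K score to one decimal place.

Form J → anchor (Group 1): v = (2.0/15.3)(36 − 48.2) + 11.2 = 9.61
anchor → Form K (Group 2): y = (21.1/1.9)(9.61 − 10.2) + 51.4 = 44.8

44.8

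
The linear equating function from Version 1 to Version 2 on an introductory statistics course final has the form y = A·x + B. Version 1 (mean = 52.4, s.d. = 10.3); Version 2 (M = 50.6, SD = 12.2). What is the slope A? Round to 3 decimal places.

A = SD_Y / SD_X = 12.2 / 10.3 = 1.184

1.184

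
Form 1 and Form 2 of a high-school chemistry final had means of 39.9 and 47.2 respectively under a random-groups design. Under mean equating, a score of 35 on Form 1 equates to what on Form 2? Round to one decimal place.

42.3

Mean equating: y = x + (M_Y − M_X) = 35 + (47.2 − 39.9) = 42.3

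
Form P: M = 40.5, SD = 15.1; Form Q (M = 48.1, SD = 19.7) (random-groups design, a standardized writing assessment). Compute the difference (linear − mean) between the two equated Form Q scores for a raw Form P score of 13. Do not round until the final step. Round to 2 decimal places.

-8.38

Mean-equated: 13 + (48.1 − 40.5) = 20.60
Linear-equated: (19.7/15.1)(13 − 40.5) + 48.1 = 12.223
Difference = 12.223 − 20.60 = -8.38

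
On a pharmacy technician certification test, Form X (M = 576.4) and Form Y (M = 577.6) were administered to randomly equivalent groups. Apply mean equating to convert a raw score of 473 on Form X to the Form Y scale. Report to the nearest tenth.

474.2

Mean equating: y = x + (M_Y − M_X) = 473 + (577.6 − 576.4) = 474.2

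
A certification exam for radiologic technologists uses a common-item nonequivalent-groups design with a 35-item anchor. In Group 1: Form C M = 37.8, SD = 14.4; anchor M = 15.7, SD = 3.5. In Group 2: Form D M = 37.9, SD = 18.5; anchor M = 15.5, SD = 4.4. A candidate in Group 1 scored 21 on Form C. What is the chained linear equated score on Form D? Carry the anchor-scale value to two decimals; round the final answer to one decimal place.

Form C → anchor (Group 1): v = (3.5/14.4)(21 − 37.8) + 15.7 = 11.62
anchor → Form D (Group 2): y = (18.5/4.4)(11.62 − 15.5) + 37.9 = 21.6

21.6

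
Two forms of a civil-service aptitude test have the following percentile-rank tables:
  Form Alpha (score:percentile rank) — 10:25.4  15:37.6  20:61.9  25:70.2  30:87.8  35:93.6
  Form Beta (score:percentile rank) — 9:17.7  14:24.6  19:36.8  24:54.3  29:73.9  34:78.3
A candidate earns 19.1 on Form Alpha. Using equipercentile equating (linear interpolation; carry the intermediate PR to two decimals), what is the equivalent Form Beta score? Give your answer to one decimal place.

PR of 19.1 on Form Alpha: 37.6 + (19.1 − 15)/(20 − 15) × (61.9 − 37.6) = 57.53
On Form Beta, PR 57.53 falls between score 24 (PR 54.3) and 29 (PR 73.9).
Interpolate: 24 + (57.53 − 54.3)/(73.9 − 54.3) × (29 − 24) = 24.8

24.8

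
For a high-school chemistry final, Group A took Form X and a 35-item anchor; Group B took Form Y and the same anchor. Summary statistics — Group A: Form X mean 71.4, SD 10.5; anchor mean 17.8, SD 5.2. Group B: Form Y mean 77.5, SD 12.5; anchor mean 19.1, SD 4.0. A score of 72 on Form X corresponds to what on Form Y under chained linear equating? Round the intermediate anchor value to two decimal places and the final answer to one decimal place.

74.4

Form X → anchor (Group A): v = (5.2/10.5)(72 − 71.4) + 17.8 = 18.10
anchor → Form Y (Group B): y = (12.5/4.0)(18.10 − 19.1) + 77.5 = 74.4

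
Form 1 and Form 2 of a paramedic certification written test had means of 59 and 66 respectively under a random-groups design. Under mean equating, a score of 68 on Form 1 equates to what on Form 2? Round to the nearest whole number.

Mean equating: y = x + (M_Y − M_X) = 68 + (66 − 59) = 75

75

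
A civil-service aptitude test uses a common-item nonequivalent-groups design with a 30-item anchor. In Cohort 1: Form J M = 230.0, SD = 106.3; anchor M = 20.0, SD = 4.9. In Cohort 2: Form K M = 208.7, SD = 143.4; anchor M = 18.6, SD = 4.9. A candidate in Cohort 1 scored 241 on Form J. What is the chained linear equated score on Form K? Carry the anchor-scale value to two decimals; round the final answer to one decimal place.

264.6

Form J → anchor (Cohort 1): v = (4.9/106.3)(241 − 230.0) + 20.0 = 20.51
anchor → Form K (Cohort 2): y = (143.4/4.9)(20.51 − 18.6) + 208.7 = 264.6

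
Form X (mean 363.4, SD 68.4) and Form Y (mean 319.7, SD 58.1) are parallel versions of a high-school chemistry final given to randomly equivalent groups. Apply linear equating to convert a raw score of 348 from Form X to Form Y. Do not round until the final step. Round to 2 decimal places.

306.62

Linear equating: y = (SD_Y/SD_X)(x − M_X) + M_Y
y = (58.1/68.4)(348 − 363.4) + 319.7
y = 0.849415 × -15.4 + 319.7 = -13.0810 + 319.7 = 306.62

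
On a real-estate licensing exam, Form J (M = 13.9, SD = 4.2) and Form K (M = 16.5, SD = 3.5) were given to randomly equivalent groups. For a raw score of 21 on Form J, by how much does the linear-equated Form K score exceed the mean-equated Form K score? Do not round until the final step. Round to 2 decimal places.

Mean-equated: 21 + (16.5 − 13.9) = 23.60
Linear-equated: (3.5/4.2)(21 − 13.9) + 16.5 = 22.417
Difference = 22.417 − 23.60 = -1.18

-1.18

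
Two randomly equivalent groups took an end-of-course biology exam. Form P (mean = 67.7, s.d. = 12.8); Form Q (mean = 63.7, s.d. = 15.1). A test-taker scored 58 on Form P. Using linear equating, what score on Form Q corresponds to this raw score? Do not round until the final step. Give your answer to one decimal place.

52.3

Linear equating: y = (SD_Y/SD_X)(x − M_X) + M_Y
y = (15.1/12.8)(58 − 67.7) + 63.7
y = 1.179688 × -9.7 + 63.7 = -11.4430 + 63.7 = 52.3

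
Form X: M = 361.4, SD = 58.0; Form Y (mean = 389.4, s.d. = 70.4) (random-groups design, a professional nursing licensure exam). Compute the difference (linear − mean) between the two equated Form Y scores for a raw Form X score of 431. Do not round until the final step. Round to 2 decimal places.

14.88

Mean-equated: 431 + (389.4 − 361.4) = 459.00
Linear-equated: (70.4/58.0)(431 − 361.4) + 389.4 = 473.880
Difference = 473.880 − 459.00 = 14.88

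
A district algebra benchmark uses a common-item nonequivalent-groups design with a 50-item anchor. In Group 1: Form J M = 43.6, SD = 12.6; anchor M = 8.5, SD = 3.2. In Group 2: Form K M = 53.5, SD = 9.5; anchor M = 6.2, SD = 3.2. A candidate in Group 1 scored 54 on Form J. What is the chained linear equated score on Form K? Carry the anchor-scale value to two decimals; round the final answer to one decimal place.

68.2

Form J → anchor (Group 1): v = (3.2/12.6)(54 − 43.6) + 8.5 = 11.14
anchor → Form K (Group 2): y = (9.5/3.2)(11.14 − 6.2) + 53.5 = 68.2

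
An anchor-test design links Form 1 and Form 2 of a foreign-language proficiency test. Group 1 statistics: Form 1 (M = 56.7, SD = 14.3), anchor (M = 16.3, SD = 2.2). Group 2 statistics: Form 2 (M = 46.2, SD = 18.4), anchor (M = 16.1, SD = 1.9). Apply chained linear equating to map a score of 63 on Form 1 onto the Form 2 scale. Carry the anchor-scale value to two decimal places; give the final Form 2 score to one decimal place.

Form 1 → anchor (Group 1): v = (2.2/14.3)(63 − 56.7) + 16.3 = 17.27
anchor → Form 2 (Group 2): y = (18.4/1.9)(17.27 − 16.1) + 46.2 = 57.5

57.5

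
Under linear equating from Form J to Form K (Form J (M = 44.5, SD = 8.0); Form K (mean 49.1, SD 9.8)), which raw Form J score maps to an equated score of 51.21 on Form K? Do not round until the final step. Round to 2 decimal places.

Invert y = (SD_Y/SD_X)(x − M_X) + M_Y:
x = (SD_X/SD_Y)(y − M_Y) + M_X = (8.0/9.8)(51.21 − 49.1) + 44.5
x = 0.816327 × 2.110 + 44.5 = 46.22

46.22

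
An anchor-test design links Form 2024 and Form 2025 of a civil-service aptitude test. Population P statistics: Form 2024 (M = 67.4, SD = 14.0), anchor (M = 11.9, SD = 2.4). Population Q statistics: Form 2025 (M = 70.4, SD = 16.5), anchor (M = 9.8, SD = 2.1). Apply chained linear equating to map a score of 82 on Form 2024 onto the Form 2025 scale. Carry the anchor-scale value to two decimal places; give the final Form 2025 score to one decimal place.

106.5

Form 2024 → anchor (Population P): v = (2.4/14.0)(82 − 67.4) + 11.9 = 14.40
anchor → Form 2025 (Population Q): y = (16.5/2.1)(14.40 − 9.8) + 70.4 = 106.5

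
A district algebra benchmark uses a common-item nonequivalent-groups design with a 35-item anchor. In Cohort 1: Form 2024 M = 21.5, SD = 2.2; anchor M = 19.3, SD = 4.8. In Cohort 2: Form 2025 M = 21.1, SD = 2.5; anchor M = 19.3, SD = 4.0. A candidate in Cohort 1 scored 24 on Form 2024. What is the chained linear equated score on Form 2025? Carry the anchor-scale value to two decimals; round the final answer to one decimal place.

24.5

Form 2024 → anchor (Cohort 1): v = (4.8/2.2)(24 − 21.5) + 19.3 = 24.75
anchor → Form 2025 (Cohort 2): y = (2.5/4.0)(24.75 − 19.3) + 21.1 = 24.5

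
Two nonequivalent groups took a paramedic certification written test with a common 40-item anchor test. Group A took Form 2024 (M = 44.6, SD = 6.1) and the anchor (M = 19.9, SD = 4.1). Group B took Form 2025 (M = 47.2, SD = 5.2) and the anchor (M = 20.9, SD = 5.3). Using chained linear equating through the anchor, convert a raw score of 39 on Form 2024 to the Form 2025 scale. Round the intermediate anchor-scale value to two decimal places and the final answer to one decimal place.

Form 2024 → anchor (Group A): v = (4.1/6.1)(39 − 44.6) + 19.9 = 16.14
anchor → Form 2025 (Group B): y = (5.2/5.3)(16.14 − 20.9) + 47.2 = 42.5

42.5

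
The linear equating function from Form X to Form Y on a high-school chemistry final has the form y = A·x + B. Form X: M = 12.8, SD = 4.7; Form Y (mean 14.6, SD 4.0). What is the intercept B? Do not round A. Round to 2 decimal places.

3.71

A = SD_Y / SD_X = 4.0 / 4.7 = 0.851064
B = M_Y − A·M_X = 14.6 − 0.851064 × 12.8 = 3.71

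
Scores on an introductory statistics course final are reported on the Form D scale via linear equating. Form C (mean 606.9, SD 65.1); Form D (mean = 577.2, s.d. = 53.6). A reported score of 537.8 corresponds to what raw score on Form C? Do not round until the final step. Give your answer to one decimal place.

559.0

Invert y = (SD_Y/SD_X)(x − M_X) + M_Y:
x = (SD_X/SD_Y)(y − M_Y) + M_X = (65.1/53.6)(537.8 − 577.2) + 606.9
x = 1.214552 × -39.400 + 606.9 = 559.0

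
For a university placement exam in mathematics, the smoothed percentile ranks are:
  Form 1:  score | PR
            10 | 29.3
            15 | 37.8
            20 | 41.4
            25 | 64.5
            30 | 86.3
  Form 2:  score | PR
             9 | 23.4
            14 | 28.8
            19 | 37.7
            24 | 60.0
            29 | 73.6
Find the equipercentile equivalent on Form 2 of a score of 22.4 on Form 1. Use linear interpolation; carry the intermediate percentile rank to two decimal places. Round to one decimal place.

PR of 22.4 on Form 1: 41.4 + (22.4 − 20)/(25 − 20) × (64.5 − 41.4) = 52.49
On Form 2, PR 52.49 falls between score 19 (PR 37.7) and 24 (PR 60.0).
Interpolate: 19 + (52.49 − 37.7)/(60.0 − 37.7) × (24 − 19) = 22.3

22.3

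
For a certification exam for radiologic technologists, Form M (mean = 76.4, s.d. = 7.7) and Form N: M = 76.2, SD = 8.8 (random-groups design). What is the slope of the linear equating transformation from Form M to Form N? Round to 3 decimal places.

A = SD_Y / SD_X = 8.8 / 7.7 = 1.143

1.143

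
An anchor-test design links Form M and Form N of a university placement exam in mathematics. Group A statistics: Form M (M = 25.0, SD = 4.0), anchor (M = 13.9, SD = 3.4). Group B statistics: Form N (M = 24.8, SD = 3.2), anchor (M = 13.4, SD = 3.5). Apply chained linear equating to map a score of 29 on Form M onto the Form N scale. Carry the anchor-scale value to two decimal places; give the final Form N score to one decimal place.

28.4

Form M → anchor (Group A): v = (3.4/4.0)(29 − 25.0) + 13.9 = 17.30
anchor → Form N (Group B): y = (3.2/3.5)(17.30 − 13.4) + 24.8 = 28.4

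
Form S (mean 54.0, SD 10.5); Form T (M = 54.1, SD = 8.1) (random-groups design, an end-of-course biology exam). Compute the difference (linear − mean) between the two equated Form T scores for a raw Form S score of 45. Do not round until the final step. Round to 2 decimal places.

Mean-equated: 45 + (54.1 − 54.0) = 45.10
Linear-equated: (8.1/10.5)(45 − 54.0) + 54.1 = 47.157
Difference = 47.157 − 45.10 = 2.06

2.06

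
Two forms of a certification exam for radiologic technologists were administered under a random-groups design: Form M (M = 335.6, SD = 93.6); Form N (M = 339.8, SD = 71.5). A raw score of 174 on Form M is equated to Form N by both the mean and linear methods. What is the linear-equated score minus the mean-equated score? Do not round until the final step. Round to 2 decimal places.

38.16

Mean-equated: 174 + (339.8 − 335.6) = 178.20
Linear-equated: (71.5/93.6)(174 − 335.6) + 339.8 = 216.356
Difference = 216.356 − 178.20 = 38.16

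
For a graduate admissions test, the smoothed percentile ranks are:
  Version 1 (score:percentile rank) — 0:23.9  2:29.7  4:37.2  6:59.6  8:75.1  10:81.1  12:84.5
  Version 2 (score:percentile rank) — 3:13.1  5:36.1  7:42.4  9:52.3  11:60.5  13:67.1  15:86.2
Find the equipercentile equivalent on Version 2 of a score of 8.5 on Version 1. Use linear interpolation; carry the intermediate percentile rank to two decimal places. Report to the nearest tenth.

PR of 8.5 on Version 1: 75.1 + (8.5 − 8)/(10 − 8) × (81.1 − 75.1) = 76.60
On Version 2, PR 76.60 falls between score 13 (PR 67.1) and 15 (PR 86.2).
Interpolate: 13 + (76.60 − 67.1)/(86.2 − 67.1) × (15 − 13) = 14.0

14.0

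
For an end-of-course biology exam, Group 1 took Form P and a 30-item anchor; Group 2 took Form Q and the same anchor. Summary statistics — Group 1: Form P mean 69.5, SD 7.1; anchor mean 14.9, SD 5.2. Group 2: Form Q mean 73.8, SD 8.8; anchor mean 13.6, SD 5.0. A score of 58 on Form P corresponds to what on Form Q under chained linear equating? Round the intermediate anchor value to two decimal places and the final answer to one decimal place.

Form P → anchor (Group 1): v = (5.2/7.1)(58 − 69.5) + 14.9 = 6.48
anchor → Form Q (Group 2): y = (8.8/5.0)(6.48 − 13.6) + 73.8 = 61.3

61.3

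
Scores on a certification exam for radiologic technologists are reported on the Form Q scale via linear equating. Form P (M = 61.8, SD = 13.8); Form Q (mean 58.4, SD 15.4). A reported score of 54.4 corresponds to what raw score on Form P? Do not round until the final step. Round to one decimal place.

58.2

Invert y = (SD_Y/SD_X)(x − M_X) + M_Y:
x = (SD_X/SD_Y)(y − M_Y) + M_X = (13.8/15.4)(54.4 − 58.4) + 61.8
x = 0.896104 × -4.000 + 61.8 = 58.2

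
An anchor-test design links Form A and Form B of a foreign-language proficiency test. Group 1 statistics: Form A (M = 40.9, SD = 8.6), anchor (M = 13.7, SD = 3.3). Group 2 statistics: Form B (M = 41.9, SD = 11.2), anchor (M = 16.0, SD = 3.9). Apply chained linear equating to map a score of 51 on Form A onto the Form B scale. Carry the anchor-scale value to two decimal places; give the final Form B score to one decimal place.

46.4

Form A → anchor (Group 1): v = (3.3/8.6)(51 − 40.9) + 13.7 = 17.58
anchor → Form B (Group 2): y = (11.2/3.9)(17.58 − 16.0) + 41.9 = 46.4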